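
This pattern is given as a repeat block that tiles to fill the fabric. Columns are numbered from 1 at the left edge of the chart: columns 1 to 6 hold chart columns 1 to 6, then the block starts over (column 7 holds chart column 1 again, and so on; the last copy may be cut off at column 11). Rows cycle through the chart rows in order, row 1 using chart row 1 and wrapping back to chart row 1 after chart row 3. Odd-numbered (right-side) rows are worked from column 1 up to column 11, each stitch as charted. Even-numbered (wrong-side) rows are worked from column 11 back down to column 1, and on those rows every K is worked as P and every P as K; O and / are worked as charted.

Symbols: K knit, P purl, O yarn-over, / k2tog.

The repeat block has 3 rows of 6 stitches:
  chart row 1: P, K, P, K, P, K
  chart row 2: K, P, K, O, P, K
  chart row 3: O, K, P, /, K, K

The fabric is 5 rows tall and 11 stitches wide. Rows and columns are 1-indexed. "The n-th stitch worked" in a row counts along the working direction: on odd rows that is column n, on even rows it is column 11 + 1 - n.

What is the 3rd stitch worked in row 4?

Row 4 uses chart row ((4-1) mod 3)+1 = 1. Row 4 is even, so WS.
Chart row 1 tiled across columns 1-11: P K P K P K P K P K P
Wrong side: read the tiled row from column 11 down to 1 and exchange K with P (leave O, /).
Row 4 as worked: K P K P K P K P K P K
Stitch 3 in working order -> K

Result:
K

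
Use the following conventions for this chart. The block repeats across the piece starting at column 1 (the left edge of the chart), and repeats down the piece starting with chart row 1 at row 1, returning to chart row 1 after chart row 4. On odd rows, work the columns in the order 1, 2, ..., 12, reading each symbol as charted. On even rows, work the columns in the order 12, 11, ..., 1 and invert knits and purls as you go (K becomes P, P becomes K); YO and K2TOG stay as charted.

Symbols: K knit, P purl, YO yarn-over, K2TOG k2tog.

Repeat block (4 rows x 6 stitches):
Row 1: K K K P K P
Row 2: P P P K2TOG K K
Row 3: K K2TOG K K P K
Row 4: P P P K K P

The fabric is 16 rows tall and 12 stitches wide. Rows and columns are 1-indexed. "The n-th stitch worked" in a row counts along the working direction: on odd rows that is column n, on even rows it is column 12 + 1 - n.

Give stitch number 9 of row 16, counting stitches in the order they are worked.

Row 16 uses chart row ((16-1) mod 4)+1 = 4. Row 16 is even, so WS.
Chart row 4 tiled across columns 1-12: P P P K K P P P P K K P
WS row: flip the tiled sequence (start at column 12) and apply K<->P; YO and K2TOG stay.
Row 16 as worked: K P P K K K K P P K K K
Stitch 9 in working order -> P

Stitch:
P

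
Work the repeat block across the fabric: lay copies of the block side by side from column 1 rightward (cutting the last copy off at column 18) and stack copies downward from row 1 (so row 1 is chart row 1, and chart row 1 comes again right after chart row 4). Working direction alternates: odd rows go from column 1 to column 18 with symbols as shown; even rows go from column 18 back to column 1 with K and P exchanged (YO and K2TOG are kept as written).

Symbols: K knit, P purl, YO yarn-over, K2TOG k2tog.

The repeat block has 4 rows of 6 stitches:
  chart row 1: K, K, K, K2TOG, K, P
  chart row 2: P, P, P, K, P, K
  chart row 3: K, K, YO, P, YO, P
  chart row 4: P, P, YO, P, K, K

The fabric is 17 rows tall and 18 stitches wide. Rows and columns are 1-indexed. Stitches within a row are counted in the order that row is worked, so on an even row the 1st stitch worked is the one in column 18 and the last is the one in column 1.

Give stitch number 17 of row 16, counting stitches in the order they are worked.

Row 16 uses chart row ((16-1) mod 4)+1 = 4. Row 16 is even, so WS.
Chart row 4 tiled across columns 1-18: P P YO P K K P P YO P K K P P YO P K K
WS row: flip the tiled sequence (start at column 18) and apply K<->P; YO and K2TOG stay.
Row 16 as worked: P P K YO K K P P K YO K K P P K YO K K
The 17th stitch worked is K.

== STITCH ==
K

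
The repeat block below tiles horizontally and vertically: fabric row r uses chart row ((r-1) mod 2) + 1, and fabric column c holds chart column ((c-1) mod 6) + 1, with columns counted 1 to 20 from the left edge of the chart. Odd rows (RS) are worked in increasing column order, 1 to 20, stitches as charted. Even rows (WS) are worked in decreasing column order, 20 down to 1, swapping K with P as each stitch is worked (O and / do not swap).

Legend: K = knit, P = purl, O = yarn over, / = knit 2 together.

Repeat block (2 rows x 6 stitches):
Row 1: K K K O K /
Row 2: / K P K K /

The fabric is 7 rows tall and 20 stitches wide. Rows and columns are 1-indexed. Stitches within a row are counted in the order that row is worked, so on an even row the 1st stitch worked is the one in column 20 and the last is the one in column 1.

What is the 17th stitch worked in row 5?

== STITCH ==
K

Derivation:
Row 5: (5-1) mod 2 = 0, so use chart row 1. Odd row -> RS.
Chart row 1 tiled across columns 1-20: K K K O K / K K K O K / K K K O K / K K
RS row: no reversal, no swap; stitch n worked = column n.
Counting 17 along the worked row gives K.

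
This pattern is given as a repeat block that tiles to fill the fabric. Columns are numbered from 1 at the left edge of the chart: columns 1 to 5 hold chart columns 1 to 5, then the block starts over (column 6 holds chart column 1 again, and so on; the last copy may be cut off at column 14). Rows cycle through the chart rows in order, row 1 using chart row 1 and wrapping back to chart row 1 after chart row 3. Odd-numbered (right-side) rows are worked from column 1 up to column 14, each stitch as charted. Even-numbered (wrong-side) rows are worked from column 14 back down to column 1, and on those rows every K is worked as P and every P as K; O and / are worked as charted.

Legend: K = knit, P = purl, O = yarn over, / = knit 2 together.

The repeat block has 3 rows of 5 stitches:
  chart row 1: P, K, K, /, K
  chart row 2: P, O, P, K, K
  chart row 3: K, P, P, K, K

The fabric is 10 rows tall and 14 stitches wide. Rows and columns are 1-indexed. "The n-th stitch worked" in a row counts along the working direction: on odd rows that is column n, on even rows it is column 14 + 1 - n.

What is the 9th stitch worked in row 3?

For row 3: chart row = ((3-1) mod 3) + 1 = 3; this is a RS (odd) row.
Chart row 3 tiled across columns 1-14: K P P K K K P P K K K P P K
Right side: take the tiled row as-is (worked left to right from column 1).
Counting 9 along the worked row gives K.

Result:
K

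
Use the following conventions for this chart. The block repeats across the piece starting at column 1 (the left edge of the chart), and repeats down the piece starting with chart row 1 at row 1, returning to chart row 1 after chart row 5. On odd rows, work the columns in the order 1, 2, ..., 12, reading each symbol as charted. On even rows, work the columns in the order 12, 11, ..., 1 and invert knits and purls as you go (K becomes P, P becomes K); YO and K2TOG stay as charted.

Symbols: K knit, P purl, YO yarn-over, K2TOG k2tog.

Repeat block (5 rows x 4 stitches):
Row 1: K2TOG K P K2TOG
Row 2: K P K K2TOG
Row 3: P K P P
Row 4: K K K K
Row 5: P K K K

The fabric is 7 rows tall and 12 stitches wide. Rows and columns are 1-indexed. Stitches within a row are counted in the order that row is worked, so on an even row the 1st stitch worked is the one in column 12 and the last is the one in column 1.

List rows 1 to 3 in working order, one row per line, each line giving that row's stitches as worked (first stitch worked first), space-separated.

Row 1: chart row 1, RS - tile across columns 1-12 and work as-is.
Row 2: chart row 2, WS - tiled (columns 1-12): K P K K2TOG K P K K2TOG K P K K2TOG; work from column 12 back to 1 with K<->P swapped.
Row 3: chart row 3, RS - tile across columns 1-12 and work as-is.

Result:
K2TOG K P K2TOG K2TOG K P K2TOG K2TOG K P K2TOG
K2TOG P K P K2TOG P K P K2TOG P K P
P K P P P K P P P K P P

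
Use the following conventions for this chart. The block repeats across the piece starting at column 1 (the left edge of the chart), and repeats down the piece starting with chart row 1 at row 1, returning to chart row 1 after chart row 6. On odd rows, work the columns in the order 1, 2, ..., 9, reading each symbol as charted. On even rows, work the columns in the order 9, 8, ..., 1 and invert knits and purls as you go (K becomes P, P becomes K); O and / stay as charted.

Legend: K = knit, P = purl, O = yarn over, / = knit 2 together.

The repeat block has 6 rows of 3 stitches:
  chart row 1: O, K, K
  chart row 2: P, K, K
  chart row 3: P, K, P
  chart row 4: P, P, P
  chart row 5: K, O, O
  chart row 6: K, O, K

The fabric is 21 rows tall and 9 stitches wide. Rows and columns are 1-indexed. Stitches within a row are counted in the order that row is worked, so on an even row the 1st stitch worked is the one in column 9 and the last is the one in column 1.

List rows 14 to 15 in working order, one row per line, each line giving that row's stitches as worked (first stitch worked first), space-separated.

== ROWS AS WORKED ==
P P K P P K P P K
P K P P K P P K P

Derivation:
Row 14: chart row 2, WS - tiled (columns 1-9): P K K P K K P K K; work from column 9 back to 1 with K<->P swapped.
Row 15: chart row 3, RS - tile across columns 1-9 and work as-is.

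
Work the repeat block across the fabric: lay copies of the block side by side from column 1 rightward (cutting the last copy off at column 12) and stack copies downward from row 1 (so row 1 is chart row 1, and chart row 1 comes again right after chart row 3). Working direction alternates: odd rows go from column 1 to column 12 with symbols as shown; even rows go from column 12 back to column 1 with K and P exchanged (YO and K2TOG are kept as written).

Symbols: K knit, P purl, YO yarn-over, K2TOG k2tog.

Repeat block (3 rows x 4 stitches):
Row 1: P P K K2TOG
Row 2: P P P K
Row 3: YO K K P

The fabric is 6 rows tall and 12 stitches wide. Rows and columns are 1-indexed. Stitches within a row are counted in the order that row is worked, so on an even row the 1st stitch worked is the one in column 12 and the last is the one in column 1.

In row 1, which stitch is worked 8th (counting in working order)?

Row 1 uses chart row ((1-1) mod 3)+1 = 1. Row 1 is odd, so RS.
Chart row 1 tiled across columns 1-12: P P K K2TOG P P K K2TOG P P K K2TOG
RS: work column 1 to column 12, symbols as charted — the tiled row is the row as worked.
Stitch 8 in working order -> K2TOG

== STITCH ==
K2TOG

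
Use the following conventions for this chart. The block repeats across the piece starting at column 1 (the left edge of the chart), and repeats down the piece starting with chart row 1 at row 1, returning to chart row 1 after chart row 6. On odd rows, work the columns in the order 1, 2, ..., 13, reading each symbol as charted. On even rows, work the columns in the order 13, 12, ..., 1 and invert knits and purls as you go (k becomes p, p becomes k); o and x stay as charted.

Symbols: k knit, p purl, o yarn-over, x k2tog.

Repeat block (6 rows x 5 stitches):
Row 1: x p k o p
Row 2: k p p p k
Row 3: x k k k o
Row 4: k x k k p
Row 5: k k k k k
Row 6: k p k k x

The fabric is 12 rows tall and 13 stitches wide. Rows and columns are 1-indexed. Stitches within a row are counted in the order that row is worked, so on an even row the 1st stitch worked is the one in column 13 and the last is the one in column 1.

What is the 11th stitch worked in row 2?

Row 2 uses chart row ((2-1) mod 6)+1 = 2. Row 2 is even, so WS.
Chart row 2 tiled across columns 1-13: k p p p k k p p p k k p p
Wrong side: read the tiled row from column 13 down to 1 and exchange k with p (leave o, x).
Row 2 as worked: k k p p k k k p p k k k p
Counting 11 along the worked row gives k.

Stitch:
k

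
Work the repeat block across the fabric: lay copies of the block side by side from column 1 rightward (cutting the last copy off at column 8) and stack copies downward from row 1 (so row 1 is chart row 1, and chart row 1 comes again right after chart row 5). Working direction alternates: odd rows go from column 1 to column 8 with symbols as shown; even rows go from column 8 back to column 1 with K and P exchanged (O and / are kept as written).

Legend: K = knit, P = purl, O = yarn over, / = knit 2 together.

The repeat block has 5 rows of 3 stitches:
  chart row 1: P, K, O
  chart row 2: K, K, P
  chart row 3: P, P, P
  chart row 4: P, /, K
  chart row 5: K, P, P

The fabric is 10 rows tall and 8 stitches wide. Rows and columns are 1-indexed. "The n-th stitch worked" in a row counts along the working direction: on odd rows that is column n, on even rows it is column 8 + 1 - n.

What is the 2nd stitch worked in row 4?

Stitch:
K

Derivation:
Row 4: (4-1) mod 5 = 3, so use chart row 4. Even row -> WS.
Chart row 4 tiled across columns 1-8: P / K P / K P /
WS row: flip the tiled sequence (start at column 8) and apply K<->P; O and / stay.
Row 4 as worked: / K P / K P / K
Counting 2 along the worked row gives K.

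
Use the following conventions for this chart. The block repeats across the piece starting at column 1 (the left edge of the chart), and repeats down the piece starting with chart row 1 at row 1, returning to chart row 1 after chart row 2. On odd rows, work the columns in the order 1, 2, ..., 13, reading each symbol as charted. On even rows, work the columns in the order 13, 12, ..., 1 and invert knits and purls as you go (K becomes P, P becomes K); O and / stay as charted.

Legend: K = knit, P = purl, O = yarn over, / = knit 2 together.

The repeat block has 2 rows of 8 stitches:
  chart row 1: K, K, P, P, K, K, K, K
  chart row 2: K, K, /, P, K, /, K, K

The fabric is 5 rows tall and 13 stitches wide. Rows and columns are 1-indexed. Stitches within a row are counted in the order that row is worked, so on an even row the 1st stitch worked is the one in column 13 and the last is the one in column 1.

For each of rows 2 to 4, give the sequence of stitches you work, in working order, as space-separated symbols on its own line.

Rows as worked:
P K / P P P P / P K / P P
K K P P K K K K K K P P K
P K / P P P P / P K / P P

Derivation:
Row 2: chart row 2, WS - tiled (columns 1-13): K K / P K / K K K K / P K; work from column 13 back to 1 with K<->P swapped.
Row 3: chart row 1, RS - tile across columns 1-13 and work as-is.
Row 4: chart row 2, WS - tiled (columns 1-13): K K / P K / K K K K / P K; work from column 13 back to 1 with K<->P swapped.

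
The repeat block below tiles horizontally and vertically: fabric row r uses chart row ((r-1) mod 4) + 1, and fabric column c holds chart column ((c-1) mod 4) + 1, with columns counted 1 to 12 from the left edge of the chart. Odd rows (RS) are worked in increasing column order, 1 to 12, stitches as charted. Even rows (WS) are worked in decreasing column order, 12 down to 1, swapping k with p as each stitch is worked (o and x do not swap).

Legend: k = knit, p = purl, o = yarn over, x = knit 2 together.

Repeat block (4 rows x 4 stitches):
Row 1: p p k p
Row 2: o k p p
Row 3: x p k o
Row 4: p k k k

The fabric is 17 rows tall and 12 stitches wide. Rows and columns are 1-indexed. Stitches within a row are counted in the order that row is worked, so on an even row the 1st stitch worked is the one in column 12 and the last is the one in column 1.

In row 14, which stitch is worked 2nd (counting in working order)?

Row 14: (14-1) mod 4 = 1, so use chart row 2. Even row -> WS.
Chart row 2 tiled across columns 1-12: o k p p o k p p o k p p
WS row: flip the tiled sequence (start at column 12) and apply k<->p; o and x stay.
Row 14 as worked: k k p o k k p o k k p o
The 2nd stitch worked is k.

Stitch:
k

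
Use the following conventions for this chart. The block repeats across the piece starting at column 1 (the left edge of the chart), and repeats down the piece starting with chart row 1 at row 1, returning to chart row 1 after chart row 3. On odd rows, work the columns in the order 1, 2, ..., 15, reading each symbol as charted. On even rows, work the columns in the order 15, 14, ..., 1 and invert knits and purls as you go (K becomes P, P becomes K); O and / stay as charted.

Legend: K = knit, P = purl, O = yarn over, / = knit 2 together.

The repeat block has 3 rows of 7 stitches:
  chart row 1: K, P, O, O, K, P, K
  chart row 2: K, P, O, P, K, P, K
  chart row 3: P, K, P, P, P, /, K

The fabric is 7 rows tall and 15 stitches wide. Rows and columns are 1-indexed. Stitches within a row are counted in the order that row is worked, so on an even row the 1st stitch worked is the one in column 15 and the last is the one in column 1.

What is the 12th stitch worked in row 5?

For row 5: chart row = ((5-1) mod 3) + 1 = 2; this is a RS (odd) row.
Chart row 2 tiled across columns 1-15: K P O P K P K K P O P K P K K
Right side: take the tiled row as-is (worked left to right from column 1).
Stitch 12 in working order -> K

Stitch:
K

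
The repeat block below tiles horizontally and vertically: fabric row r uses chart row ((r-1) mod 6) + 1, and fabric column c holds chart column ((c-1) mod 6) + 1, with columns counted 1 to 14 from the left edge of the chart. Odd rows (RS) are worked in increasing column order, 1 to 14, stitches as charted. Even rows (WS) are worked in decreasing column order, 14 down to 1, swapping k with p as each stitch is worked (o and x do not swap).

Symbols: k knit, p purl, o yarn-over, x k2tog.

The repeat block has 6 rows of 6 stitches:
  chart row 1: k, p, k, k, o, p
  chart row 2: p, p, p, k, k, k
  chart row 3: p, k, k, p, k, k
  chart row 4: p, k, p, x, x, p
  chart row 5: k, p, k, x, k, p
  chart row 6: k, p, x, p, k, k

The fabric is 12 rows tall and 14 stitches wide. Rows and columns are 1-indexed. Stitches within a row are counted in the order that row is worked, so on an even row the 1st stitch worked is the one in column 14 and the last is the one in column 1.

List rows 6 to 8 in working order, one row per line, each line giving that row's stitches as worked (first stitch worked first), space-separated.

Row 6: chart row 6, WS - tiled (columns 1-14): k p x p k k k p x p k k k p; work from column 14 back to 1 with k<->p swapped.
Row 7: chart row 1, RS - tile across columns 1-14 and work as-is.
Row 8: chart row 2, WS - tiled (columns 1-14): p p p k k k p p p k k k p p; work from column 14 back to 1 with k<->p swapped.

Result:
k p p p k x k p p p k x k p
k p k k o p k p k k o p k p
k k p p p k k k p p p k k k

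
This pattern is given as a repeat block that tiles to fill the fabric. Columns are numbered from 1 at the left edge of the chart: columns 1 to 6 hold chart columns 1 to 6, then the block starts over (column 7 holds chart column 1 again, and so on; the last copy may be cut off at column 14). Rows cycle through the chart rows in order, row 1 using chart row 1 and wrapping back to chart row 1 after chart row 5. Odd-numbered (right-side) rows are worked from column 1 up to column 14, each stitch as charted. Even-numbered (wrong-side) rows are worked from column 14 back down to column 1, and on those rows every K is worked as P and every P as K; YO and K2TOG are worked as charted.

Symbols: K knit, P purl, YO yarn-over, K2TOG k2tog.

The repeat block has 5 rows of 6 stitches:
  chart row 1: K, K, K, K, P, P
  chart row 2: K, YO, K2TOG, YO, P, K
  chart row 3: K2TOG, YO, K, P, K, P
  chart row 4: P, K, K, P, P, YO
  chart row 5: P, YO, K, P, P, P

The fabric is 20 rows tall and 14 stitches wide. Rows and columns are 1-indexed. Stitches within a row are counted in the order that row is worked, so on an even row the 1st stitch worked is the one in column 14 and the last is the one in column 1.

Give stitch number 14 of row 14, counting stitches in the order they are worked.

Row 14: (14-1) mod 5 = 3, so use chart row 4. Even row -> WS.
Chart row 4 tiled across columns 1-14: P K K P P YO P K K P P YO P K
Wrong side: read the tiled row from column 14 down to 1 and exchange K with P (leave YO, K2TOG).
Row 14 as worked: P K YO K K P P K YO K K P P K
The 14th stitch worked is K.

Result:
K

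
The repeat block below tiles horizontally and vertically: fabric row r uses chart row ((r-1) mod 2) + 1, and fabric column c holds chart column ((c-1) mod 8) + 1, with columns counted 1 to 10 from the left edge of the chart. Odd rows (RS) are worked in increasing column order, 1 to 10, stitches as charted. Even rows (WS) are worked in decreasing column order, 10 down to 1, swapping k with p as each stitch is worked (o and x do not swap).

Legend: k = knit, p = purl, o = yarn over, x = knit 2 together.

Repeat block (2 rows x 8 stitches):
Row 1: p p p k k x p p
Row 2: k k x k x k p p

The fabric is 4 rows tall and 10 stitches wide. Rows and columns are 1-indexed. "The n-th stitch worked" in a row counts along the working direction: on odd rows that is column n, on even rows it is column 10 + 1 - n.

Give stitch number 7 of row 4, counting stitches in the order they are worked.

Row 4: (4-1) mod 2 = 1, so use chart row 2. Even row -> WS.
Chart row 2 tiled across columns 1-10: k k x k x k p p k k
WS: work from column 10 back to column 1 (reverse the tiled row), swapping k<->p (o and x unchanged).
Row 4 as worked: p p k k p x p x p p
The 7th stitch worked is p.

Result:
p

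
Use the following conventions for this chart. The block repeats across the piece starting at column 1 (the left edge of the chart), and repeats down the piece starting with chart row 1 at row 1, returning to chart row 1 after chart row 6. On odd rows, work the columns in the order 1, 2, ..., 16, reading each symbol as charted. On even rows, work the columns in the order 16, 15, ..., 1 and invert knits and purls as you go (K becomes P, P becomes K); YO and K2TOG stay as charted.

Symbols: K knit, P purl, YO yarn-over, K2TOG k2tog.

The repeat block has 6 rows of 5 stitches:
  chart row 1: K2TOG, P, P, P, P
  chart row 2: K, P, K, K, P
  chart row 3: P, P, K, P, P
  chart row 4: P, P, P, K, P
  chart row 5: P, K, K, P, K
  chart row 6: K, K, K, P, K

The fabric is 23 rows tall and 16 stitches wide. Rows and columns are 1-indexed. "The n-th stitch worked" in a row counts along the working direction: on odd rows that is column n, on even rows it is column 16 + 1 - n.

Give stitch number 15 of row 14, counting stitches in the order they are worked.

Stitch:
K

Derivation:
Row 14: (14-1) mod 6 = 1, so use chart row 2. Even row -> WS.
Chart row 2 tiled across columns 1-16: K P K K P K P K K P K P K K P K
WS: work from column 16 back to column 1 (reverse the tiled row), swapping K<->P (YO and K2TOG unchanged).
Row 14 as worked: P K P P K P K P P K P K P P K P
Stitch 15 in working order -> K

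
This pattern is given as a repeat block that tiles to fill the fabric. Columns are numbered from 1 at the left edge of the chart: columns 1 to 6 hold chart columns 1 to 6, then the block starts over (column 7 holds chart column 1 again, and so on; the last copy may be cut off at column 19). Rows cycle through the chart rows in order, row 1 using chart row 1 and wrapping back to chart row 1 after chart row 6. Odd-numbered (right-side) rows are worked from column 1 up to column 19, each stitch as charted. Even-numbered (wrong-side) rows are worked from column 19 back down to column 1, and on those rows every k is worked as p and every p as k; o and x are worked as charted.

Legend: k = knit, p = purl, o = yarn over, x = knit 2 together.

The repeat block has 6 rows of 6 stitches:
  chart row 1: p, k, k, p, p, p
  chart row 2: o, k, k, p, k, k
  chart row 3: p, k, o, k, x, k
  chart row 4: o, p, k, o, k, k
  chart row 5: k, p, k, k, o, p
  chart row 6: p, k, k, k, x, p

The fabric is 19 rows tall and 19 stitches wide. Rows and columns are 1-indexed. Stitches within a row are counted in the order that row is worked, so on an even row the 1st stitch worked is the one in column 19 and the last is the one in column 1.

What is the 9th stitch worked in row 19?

For row 19: chart row = ((19-1) mod 6) + 1 = 1; this is a RS (odd) row.
Chart row 1 tiled across columns 1-19: p k k p p p p k k p p p p k k p p p p
Right side: take the tiled row as-is (worked left to right from column 1).
Counting 9 along the worked row gives k.

Result:
k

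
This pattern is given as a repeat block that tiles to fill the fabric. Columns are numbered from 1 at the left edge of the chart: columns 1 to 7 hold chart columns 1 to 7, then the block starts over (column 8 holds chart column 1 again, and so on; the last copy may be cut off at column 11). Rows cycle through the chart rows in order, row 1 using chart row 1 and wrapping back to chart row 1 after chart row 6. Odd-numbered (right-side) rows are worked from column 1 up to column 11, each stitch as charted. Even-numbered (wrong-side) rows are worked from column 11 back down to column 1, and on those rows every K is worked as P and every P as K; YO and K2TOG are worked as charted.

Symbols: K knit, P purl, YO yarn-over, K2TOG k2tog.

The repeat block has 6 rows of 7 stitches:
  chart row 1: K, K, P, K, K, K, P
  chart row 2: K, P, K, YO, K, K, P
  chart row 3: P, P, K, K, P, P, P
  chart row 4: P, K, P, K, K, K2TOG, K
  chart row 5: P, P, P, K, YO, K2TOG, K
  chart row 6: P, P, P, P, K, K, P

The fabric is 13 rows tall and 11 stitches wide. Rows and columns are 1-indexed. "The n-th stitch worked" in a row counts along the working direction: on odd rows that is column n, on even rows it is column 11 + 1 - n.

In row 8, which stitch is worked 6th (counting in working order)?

== STITCH ==
P

Derivation:
For row 8: chart row = ((8-1) mod 6) + 1 = 2; this is a WS (even) row.
Chart row 2 tiled across columns 1-11: K P K YO K K P K P K YO
Wrong side: read the tiled row from column 11 down to 1 and exchange K with P (leave YO, K2TOG).
Row 8 as worked: YO P K P K P P YO P K P
Stitch 6 in working order -> P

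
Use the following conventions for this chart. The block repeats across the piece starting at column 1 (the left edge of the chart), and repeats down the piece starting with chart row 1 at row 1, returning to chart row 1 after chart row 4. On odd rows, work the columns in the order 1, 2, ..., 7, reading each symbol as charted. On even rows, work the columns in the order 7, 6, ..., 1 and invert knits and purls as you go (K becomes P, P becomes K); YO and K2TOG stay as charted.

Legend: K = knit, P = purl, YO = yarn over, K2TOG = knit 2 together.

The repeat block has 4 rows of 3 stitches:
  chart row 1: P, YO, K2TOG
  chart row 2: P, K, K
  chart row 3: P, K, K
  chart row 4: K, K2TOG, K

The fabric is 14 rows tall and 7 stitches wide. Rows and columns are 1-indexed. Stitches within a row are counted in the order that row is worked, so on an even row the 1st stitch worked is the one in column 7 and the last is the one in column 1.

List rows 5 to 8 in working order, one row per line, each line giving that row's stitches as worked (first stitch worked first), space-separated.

Result:
P YO K2TOG P YO K2TOG P
K P P K P P K
P K K P K K P
P P K2TOG P P K2TOG P

Derivation:
Row 5: chart row 1, RS - tile across columns 1-7 and work as-is.
Row 6: chart row 2, WS - tiled (columns 1-7): P K K P K K P; work from column 7 back to 1 with K<->P swapped.
Row 7: chart row 3, RS - tile across columns 1-7 and work as-is.
Row 8: chart row 4, WS - tiled (columns 1-7): K K2TOG K K K2TOG K K; work from column 7 back to 1 with K<->P swapped.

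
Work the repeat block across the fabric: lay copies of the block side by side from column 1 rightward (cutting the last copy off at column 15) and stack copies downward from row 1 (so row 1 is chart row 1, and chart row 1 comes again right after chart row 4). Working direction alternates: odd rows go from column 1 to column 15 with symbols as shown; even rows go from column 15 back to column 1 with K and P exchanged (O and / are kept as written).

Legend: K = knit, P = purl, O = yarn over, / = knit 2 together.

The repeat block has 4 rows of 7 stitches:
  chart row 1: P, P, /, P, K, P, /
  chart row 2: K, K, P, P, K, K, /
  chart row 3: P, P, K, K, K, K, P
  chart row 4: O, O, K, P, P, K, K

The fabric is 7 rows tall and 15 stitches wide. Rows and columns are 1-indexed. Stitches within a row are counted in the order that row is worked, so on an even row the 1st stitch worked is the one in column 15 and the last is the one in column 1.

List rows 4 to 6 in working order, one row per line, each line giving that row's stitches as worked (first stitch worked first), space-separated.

Result:
O P P K K P O O P P K K P O O
P P / P K P / P P / P K P / P
P / P P K K P P / P P K K P P

Derivation:
Row 4: chart row 4, WS - tiled (columns 1-15): O O K P P K K O O K P P K K O; work from column 15 back to 1 with K<->P swapped.
Row 5: chart row 1, RS - tile across columns 1-15 and work as-is.
Row 6: chart row 2, WS - tiled (columns 1-15): K K P P K K / K K P P K K / K; work from column 15 back to 1 with K<->P swapped.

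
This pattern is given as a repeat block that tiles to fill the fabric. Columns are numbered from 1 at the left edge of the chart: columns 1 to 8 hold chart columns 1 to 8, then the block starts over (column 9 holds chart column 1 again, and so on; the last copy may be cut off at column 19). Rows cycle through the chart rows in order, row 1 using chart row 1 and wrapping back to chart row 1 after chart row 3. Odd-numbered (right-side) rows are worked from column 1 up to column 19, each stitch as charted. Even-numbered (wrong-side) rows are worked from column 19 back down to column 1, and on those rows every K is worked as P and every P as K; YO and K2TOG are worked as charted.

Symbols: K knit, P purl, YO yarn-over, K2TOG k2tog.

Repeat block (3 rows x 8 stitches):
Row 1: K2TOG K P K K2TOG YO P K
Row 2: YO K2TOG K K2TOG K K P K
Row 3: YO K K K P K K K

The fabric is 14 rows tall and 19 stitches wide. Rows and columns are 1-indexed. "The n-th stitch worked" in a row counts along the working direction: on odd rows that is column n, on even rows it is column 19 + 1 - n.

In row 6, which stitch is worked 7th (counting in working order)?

== STITCH ==
K

Derivation:
Row 6: (6-1) mod 3 = 2, so use chart row 3. Even row -> WS.
Chart row 3 tiled across columns 1-19: YO K K K P K K K YO K K K P K K K YO K K
Wrong side: read the tiled row from column 19 down to 1 and exchange K with P (leave YO, K2TOG).
Row 6 as worked: P P YO P P P K P P P YO P P P K P P P YO
Stitch 7 in working order -> K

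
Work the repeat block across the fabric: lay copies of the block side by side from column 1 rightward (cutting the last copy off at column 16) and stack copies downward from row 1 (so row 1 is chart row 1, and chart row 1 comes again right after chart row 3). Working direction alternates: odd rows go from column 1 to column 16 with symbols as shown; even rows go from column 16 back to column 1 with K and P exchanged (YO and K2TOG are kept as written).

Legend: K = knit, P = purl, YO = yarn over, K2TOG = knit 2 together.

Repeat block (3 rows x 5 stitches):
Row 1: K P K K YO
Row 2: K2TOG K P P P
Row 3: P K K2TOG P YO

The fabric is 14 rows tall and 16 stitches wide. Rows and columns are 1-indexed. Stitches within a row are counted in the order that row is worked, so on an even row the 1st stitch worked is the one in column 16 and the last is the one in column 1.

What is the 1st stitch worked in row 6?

Row 6: (6-1) mod 3 = 2, so use chart row 3. Even row -> WS.
Chart row 3 tiled across columns 1-16: P K K2TOG P YO P K K2TOG P YO P K K2TOG P YO P
WS row: flip the tiled sequence (start at column 16) and apply K<->P; YO and K2TOG stay.
Row 6 as worked: K YO K K2TOG P K YO K K2TOG P K YO K K2TOG P K
Stitch 1 in working order -> K

Result:
K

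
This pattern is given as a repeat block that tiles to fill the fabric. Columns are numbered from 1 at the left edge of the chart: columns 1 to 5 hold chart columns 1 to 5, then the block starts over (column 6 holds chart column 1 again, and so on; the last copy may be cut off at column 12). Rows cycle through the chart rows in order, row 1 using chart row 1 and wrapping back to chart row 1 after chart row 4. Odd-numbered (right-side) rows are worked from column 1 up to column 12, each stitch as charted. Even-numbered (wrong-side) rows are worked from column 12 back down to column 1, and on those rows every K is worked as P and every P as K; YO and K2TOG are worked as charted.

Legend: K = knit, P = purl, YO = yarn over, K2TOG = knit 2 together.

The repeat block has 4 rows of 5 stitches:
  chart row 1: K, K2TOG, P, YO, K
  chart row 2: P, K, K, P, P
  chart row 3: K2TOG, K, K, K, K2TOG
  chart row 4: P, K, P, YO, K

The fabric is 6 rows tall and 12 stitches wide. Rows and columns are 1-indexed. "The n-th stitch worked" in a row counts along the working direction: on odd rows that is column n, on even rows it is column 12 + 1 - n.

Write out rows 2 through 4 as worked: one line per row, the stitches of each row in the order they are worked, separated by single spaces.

Row 2: chart row 2, WS - tiled (columns 1-12): P K K P P P K K P P P K; work from column 12 back to 1 with K<->P swapped.
Row 3: chart row 3, RS - tile across columns 1-12 and work as-is.
Row 4: chart row 4, WS - tiled (columns 1-12): P K P YO K P K P YO K P K; work from column 12 back to 1 with K<->P swapped.

Result:
P K K K P P K K K P P K
K2TOG K K K K2TOG K2TOG K K K K2TOG K2TOG K
P K P YO K P K P YO K P K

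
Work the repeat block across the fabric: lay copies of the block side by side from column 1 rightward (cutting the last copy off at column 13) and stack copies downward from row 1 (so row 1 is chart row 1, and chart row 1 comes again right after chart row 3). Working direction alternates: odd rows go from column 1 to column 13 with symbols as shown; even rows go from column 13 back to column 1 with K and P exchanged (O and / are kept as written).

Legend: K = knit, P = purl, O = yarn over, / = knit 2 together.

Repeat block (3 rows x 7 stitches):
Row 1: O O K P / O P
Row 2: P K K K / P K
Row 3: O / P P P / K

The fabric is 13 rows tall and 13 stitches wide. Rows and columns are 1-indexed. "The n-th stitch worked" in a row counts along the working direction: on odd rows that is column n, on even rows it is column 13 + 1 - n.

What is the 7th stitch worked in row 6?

Stitch:
P

Derivation:
For row 6: chart row = ((6-1) mod 3) + 1 = 3; this is a WS (even) row.
Chart row 3 tiled across columns 1-13: O / P P P / K O / P P P /
Wrong side: read the tiled row from column 13 down to 1 and exchange K with P (leave O, /).
Row 6 as worked: / K K K / O P / K K K / O
The 7th stitch worked is P.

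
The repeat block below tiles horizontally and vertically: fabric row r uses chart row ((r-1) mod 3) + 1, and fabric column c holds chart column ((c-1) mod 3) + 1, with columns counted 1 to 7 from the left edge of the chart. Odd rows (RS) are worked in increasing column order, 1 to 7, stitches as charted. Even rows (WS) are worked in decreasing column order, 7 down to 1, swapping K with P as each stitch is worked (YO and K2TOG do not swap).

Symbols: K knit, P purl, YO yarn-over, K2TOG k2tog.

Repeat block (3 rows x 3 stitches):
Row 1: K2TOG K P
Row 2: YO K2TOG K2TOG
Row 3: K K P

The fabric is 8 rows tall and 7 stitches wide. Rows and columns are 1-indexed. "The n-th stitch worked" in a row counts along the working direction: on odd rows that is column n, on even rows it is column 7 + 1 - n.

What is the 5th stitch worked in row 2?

Row 2 uses chart row ((2-1) mod 3)+1 = 2. Row 2 is even, so WS.
Chart row 2 tiled across columns 1-7: YO K2TOG K2TOG YO K2TOG K2TOG YO
WS row: flip the tiled sequence (start at column 7) and apply K<->P; YO and K2TOG stay.
Row 2 as worked: YO K2TOG K2TOG YO K2TOG K2TOG YO
Stitch 5 in working order -> K2TOG

Stitch:
K2TOG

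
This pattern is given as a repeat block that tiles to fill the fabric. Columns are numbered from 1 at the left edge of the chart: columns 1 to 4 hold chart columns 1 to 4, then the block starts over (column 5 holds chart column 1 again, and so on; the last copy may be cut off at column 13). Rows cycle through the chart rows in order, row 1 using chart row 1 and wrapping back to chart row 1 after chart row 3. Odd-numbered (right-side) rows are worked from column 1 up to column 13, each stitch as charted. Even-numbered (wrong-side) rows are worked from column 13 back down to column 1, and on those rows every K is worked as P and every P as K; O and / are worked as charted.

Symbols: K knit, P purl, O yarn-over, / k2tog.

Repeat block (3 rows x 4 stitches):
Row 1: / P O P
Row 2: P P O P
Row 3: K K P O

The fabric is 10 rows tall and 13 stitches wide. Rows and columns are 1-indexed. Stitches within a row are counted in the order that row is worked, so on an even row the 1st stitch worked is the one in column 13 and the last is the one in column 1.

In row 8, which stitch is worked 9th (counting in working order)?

For row 8: chart row = ((8-1) mod 3) + 1 = 2; this is a WS (even) row.
Chart row 2 tiled across columns 1-13: P P O P P P O P P P O P P
WS row: flip the tiled sequence (start at column 13) and apply K<->P; O and / stay.
Row 8 as worked: K K O K K K O K K K O K K
The 9th stitch worked is K.

== STITCH ==
K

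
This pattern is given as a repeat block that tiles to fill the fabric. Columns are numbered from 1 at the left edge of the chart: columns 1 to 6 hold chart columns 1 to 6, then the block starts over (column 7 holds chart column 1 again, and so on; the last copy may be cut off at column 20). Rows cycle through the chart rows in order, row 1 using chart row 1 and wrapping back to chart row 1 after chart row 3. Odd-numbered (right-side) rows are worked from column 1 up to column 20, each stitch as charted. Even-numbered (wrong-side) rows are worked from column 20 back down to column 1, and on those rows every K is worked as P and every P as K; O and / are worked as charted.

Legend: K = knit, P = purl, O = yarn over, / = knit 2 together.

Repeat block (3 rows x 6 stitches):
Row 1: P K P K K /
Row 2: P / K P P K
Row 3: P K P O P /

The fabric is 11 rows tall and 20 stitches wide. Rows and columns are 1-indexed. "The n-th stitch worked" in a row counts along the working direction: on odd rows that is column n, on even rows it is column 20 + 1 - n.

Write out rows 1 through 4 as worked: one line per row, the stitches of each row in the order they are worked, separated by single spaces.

== ROWS AS WORKED ==
P K P K K / P K P K K / P K P K K / P K
/ K P K K P / K P K K P / K P K K P / K
P K P O P / P K P O P / P K P O P / P K
P K / P P K P K / P P K P K / P P K P K

Derivation:
Row 1: chart row 1, RS - tile across columns 1-20 and work as-is.
Row 2: chart row 2, WS - tiled (columns 1-20): P / K P P K P / K P P K P / K P P K P /; work from column 20 back to 1 with K<->P swapped.
Row 3: chart row 3, RS - tile across columns 1-20 and work as-is.
Row 4: chart row 1, WS - tiled (columns 1-20): P K P K K / P K P K K / P K P K K / P K; work from column 20 back to 1 with K<->P swapped.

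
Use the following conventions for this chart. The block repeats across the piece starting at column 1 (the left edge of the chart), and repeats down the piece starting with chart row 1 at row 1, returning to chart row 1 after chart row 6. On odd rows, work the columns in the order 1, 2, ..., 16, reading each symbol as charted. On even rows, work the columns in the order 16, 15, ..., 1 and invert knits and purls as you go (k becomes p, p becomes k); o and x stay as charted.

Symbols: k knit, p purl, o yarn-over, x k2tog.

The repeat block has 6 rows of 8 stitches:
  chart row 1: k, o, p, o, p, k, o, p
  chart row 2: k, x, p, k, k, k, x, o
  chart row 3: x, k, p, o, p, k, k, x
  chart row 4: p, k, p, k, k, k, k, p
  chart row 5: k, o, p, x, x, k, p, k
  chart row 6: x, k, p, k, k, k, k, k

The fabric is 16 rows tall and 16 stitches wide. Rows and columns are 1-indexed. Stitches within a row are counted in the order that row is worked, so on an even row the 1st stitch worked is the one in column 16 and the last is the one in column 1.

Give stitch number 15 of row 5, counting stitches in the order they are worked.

Row 5: (5-1) mod 6 = 4, so use chart row 5. Odd row -> RS.
Chart row 5 tiled across columns 1-16: k o p x x k p k k o p x x k p k
Right side: take the tiled row as-is (worked left to right from column 1).
The 15th stitch worked is p.

Result:
p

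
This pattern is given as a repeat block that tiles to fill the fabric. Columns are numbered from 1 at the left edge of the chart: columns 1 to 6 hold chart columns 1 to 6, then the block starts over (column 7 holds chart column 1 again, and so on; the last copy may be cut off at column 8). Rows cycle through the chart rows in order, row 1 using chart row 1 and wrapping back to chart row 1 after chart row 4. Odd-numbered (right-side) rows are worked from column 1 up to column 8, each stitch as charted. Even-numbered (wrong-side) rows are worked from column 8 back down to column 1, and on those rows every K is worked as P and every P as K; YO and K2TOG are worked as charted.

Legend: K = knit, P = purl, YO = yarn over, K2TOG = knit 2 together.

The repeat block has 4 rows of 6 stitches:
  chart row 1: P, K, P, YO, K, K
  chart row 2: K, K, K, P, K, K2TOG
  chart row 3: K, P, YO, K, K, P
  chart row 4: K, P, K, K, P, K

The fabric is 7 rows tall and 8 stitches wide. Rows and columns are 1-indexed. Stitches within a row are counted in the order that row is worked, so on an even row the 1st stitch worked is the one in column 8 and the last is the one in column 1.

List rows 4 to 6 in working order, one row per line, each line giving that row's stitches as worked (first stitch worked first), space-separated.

Row 4: chart row 4, WS - tiled (columns 1-8): K P K K P K K P; work from column 8 back to 1 with K<->P swapped.
Row 5: chart row 1, RS - tile across columns 1-8 and work as-is.
Row 6: chart row 2, WS - tiled (columns 1-8): K K K P K K2TOG K K; work from column 8 back to 1 with K<->P swapped.

Result:
K P P K P P K P
P K P YO K K P K
P P K2TOG P K P P P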